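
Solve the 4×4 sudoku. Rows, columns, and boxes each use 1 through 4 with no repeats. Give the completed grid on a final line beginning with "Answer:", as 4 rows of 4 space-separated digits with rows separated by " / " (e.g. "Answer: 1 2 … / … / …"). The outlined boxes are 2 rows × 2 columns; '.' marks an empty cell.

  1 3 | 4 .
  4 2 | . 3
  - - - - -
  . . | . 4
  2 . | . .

Step 1. [r4c4∈{1}] nothing but 1 survives at r4c4 ⇒ r4c4=1.
Step 2. [r3c1∈{3}] only 3 remains possible at r3c1. So r3c1=3.
Step 3. [r3c2∈{1}] r3c2's peers cover all but 1, so r3c2=1.
Step 4. [r4c3∈{3}] only 3 remains possible at r4c3. So r4c3=3.
Step 5. [r1c4∈{2}] nothing but 2 survives at r1c4 ⇒ r1c4=2.
Step 6. [r3c3∈{2}] only 2 remains possible at r3c3 ⇒ r3c3=2.
Step 7. [r4c2∈{4}] r4c2 is down to just 4. So r4c2=4.
Step 8. [r2c3∈{1}] only 1 remains possible at r2c3. So r2c3=1.

Answer: 1 3 4 2 / 4 2 1 3 / 3 1 2 4 / 2 4 3 1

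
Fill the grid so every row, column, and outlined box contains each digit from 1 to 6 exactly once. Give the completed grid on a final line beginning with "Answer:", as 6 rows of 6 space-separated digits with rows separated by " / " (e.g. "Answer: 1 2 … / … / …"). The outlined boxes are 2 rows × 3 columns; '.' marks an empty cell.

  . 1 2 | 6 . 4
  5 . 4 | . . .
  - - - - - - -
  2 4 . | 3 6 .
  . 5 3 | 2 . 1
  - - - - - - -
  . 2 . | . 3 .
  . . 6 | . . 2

Step 1. [r5c3∈{1,5}] across col 3, 5 lands solely at r5c3 ⇒ r5c3=5.
Step 2. [r6c4∈{1,4,5}] 5 has one home in col 4: r6c4, so r6c4=5.
Step 3. [r5c4∈{1,4}] across col 4, 4 lands solely at r5c4. So r5c4=4.
Step 4. [r6c2∈{3}] r6c2 is down to just 3, so r6c2=3.
Step 5. [r6c5∈{1}] r6c5's peers cover all but 1, so r6c5=1.
Step 6. [r4c5∈{4}] only 4 remains possible at r4c5. So r4c5=4.
Step 7. [r2c2∈{6}] nothing but 6 survives at r2c2. So r2c2=6.
Step 8. [r5c1∈{1}] only 1 remains possible at r5c1 ⇒ r5c1=1.
Step 9. [r2c4∈{1}] r2c4's peers cover all but 1. So r2c4=1.
Step 10. [r3c3∈{1}] nothing but 1 survives at r3c3 ⇒ r3c3=1.
Step 11. [r5c6∈{6}] nothing but 6 survives at r5c6, so r5c6=6.
Step 12. [r4c1∈{6}] r4c1 is down to just 6, so r4c1=6.
Step 13. [r6c1∈{4}] r6c1 is down to just 4, so r6c1=4.
Step 14. [r3c6∈{5}] r3c6 is down to just 5 ⇒ r3c6=5.
Step 15. [r1c5∈{5}] r1c5 is down to just 5 ⇒ r1c5=5.
Step 16. [r1c1∈{3}] r1c1 is down to just 3. So r1c1=3.
Step 17. [r2c6∈{3}] r2c6 is down to just 3 ⇒ r2c6=3.
Step 18. [r2c5∈{2}] r2c5 has the single candidate 2 ⇒ r2c5=2.

Answer: 3 1 2 6 5 4 / 5 6 4 1 2 3 / 2 4 1 3 6 5 / 6 5 3 2 4 1 / 1 2 5 4 3 6 / 4 3 6 5 1 2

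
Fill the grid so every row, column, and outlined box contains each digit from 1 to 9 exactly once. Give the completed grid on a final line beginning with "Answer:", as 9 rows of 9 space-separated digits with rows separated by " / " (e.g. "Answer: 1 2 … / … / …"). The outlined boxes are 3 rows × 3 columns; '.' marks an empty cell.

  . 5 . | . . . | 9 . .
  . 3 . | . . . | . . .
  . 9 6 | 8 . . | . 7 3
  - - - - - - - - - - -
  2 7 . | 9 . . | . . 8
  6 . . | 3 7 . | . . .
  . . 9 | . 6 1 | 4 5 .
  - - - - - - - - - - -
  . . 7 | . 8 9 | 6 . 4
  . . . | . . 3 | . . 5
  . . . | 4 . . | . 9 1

Step 1. [r6c4∈{2}] r6c4's peers cover all but 2. So r6c4=2.
Step 2. [r6c2∈{8}] only 8 remains possible at r6c2. So r6c2=8.
Step 3. [r4c8∈{1,3,6}] 6 has one home in row 4: r4c8, so r4c8=6.
Step 4. [r2c5∈{1,2,4,5,9}] across row 2, 9 lands solely at r2c5 ⇒ r2c5=9.
Step 5. [r1c5∈{1,2,3,4}] in row 1, 3 fits only at r1c5 ⇒ r1c5=3.
Step 6. [r7c8∈{2,3}] across col 8, 3 lands solely at r7c8 ⇒ r7c8=3.
Step 7. [r7c2∈{1,2}] row 7 places 2 nowhere but r7c2. So r7c2=2.
Step 8. [r8c1∈{1,4,8,9}] in row 8, 9 fits only at r8c1, so r8c1=9.
Step 9. [r9c2∈{6}] r9c2's peers cover all but 6 ⇒ r9c2=6.
Step 10. [r8c4∈{1,6,7}] r8c4 is the only open cell in row 8 admitting 6, so r8c4=6.
Step 11. [r9c6∈{2,5,7}] r9c6 is the only open cell in box 8 admitting 7, so r9c6=7.
Step 12. [r8c7∈{2,7,8}] in row 8, 7 fits only at r8c7, so r8c7=7.
Step 13. [r6c1∈{3}] r6c1 has the single candidate 3 ⇒ r6c1=3.
Step 14. [r5c6∈{4,5,8}] across row 5, 8 lands solely at r5c6 ⇒ r5c6=8.
Step 15. [r5c3∈{1,4,5}] 5 has one home in row 5: r5c3. So r5c3=5.
Step 16. [r5c2∈{1,4}] row 5 places 4 nowhere but r5c2, so r5c2=4.
Step 17. [r4c3∈{1}] r4c3's peers cover all but 1, so r4c3=1.
Step 18. [r8c3∈{4,8}] 4 has one home in row 8: r8c3, so r8c3=4.
Step 19. [r8c8∈{2,8}] across row 8, 8 lands solely at r8c8. So r8c8=8.
Step 20. [r2c7∈{1,2,5,8}] 8 has one home in col 7: r2c7, so r2c7=8.
Step 21. [r3c7∈{1,2,5}] in col 7, 5 fits only at r3c7 ⇒ r3c7=5.
Step 22. [r2c3∈{2}] nothing but 2 survives at r2c3, so r2c3=2.
Step 23. [r8c5∈{1,2}] row 8 places 2 nowhere but r8c5, so r8c5=2.
Step 24. [r7c4∈{1,5}] 1 has one home in box 8: r7c4 ⇒ r7c4=1.
Step 25. [r3c6∈{2,4}] across row 3, 2 lands solely at r3c6 ⇒ r3c6=2.
Step 26. [r2c9∈{6}] only 6 remains possible at r2c9, so r2c9=6.
Step 27. [r1c4∈{7}] nothing but 7 survives at r1c4. So r1c4=7.
Step 28. [r3c5∈{1,4}] in col 5, 1 fits only at r3c5, so r3c5=1.
Step 29. [r5c7∈{1,2}] 1 has one home in col 7: r5c7, so r5c7=1.
Step 30. [r5c8∈{2}] r5c8's peers cover all but 2, so r5c8=2.
Step 31. [r9c5∈{5}] r9c5 has the single candidate 5. So r9c5=5.
Step 32. [r1c3∈{8}] r1c3's peers cover all but 8. So r1c3=8.
Step 33. [r4c6∈{4,5}] in row 4, 5 fits only at r4c6, so r4c6=5.
Step 34. [r2c6∈{4}] nothing but 4 survives at r2c6. So r2c6=4.
Step 35. [r1c8∈{1,4}] 4 has one home in col 8: r1c8, so r1c8=4.
Step 36. [r2c1∈{1,7}] across row 2, 7 lands solely at r2c1. So r2c1=7.
Step 37. [r2c8∈{1}] r2c8 has the single candidate 1. So r2c8=1.
Step 38. [r2c4∈{5}] r2c4 is down to just 5, so r2c4=5.
Step 39. [r7c1∈{5}] r7c1 is down to just 5 ⇒ r7c1=5.
Step 40. [r6c9∈{7}] nothing but 7 survives at r6c9, so r6c9=7.
Step 41. [r3c1∈{4}] nothing but 4 survives at r3c1. So r3c1=4.
Step 42. [r1c6∈{6}] r1c6 has the single candidate 6, so r1c6=6.
Step 43. [r5c9∈{9}] r5c9 is down to just 9 ⇒ r5c9=9.
Step 44. [r4c7∈{3}] r4c7 is down to just 3. So r4c7=3.
Step 45. [r9c7∈{2}] only 2 remains possible at r9c7 ⇒ r9c7=2.
Step 46. [r1c9∈{2}] r1c9's peers cover all but 2, so r1c9=2.
Step 47. [r8c2∈{1}] r8c2 has the single candidate 1, so r8c2=1.
Step 48. [r1c1∈{1}] nothing but 1 survives at r1c1. So r1c1=1.
Step 49. [r9c3∈{3}] only 3 remains possible at r9c3. So r9c3=3.
Step 50. [r4c5∈{4}] nothing but 4 survives at r4c5, so r4c5=4.
Step 51. [r9c1∈{8}] r9c1 is down to just 8. So r9c1=8.

Answer: 1 5 8 7 3 6 9 4 2 / 7 3 2 5 9 4 8 1 6 / 4 9 6 8 1 2 5 7 3 / 2 7 1 9 4 5 3 6 8 / 6 4 5 3 7 8 1 2 9 / 3 8 9 2 6 1 4 5 7 / 5 2 7 1 8 9 6 3 4 / 9 1 4 6 2 3 7 8 5 / 8 6 3 4 5 7 2 9 1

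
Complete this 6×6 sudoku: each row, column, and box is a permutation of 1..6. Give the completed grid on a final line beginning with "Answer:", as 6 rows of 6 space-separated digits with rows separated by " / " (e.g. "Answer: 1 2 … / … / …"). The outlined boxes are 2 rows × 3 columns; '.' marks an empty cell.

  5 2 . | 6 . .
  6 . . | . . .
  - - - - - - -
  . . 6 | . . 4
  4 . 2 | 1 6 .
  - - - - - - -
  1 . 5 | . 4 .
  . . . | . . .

Step 1. [r3c1∈{3}] r3c1 has the single candidate 3 ⇒ r3c1=3.
Step 2. [r2c4∈{2,3,4,5}] col 4 places 4 nowhere but r2c4. So r2c4=4.
Step 3. [r4c6∈{3,5}] r4c6 is the only open cell in row 4 admitting 3. So r4c6=3.
Step 4. [r1c6∈{1}] r1c6 has the single candidate 1 ⇒ r1c6=1.
Step 5. [r6c2∈{3,4,6}] 4 has one home in col 2: r6c2 ⇒ r6c2=4.
Step 6. [r6c3∈{3}] r6c3's peers cover all but 3 ⇒ r6c3=3.
Step 7. [r6c1∈{2}] r6c1 has the single candidate 2. So r6c1=2.
Step 8. [r6c4∈{5}] r6c4 is down to just 5. So r6c4=5.
Step 9. [r3c5∈{2,5}] box 4 places 5 nowhere but r3c5. So r3c5=5.
Step 10. [r2c2∈{1,3}] 3 has one home in col 2: r2c2, so r2c2=3.
Step 11. [r3c4∈{2}] r3c4's peers cover all but 2. So r3c4=2.
Step 12. [r5c6∈{2,6}] 2 has one home in row 5: r5c6 ⇒ r5c6=2.
Step 13. [r5c2∈{6}] r5c2 has the single candidate 6 ⇒ r5c2=6.
Step 14. [r6c6∈{6}] r6c6's peers cover all but 6, so r6c6=6.
Step 15. [r2c3∈{1}] r2c3 is down to just 1, so r2c3=1.
Step 16. [r1c5∈{3}] r1c5 is down to just 3, so r1c5=3.
Step 17. [r3c2∈{1}] only 1 remains possible at r3c2. So r3c2=1.
Step 18. [r2c6∈{5}] r2c6's peers cover all but 5, so r2c6=5.
Step 19. [r1c3∈{4}] r1c3 is down to just 4. So r1c3=4.
Step 20. [r2c5∈{2}] r2c5 is down to just 2 ⇒ r2c5=2.
Step 21. [r6c5∈{1}] r6c5 is down to just 1 ⇒ r6c5=1.
Step 22. [r4c2∈{5}] nothing but 5 survives at r4c2, so r4c2=5.
Step 23. [r5c4∈{3}] r5c4 is down to just 3, so r5c4=3.

Answer: 5 2 4 6 3 1 / 6 3 1 4 2 5 / 3 1 6 2 5 4 / 4 5 2 1 6 3 / 1 6 5 3 4 2 / 2 4 3 5 1 6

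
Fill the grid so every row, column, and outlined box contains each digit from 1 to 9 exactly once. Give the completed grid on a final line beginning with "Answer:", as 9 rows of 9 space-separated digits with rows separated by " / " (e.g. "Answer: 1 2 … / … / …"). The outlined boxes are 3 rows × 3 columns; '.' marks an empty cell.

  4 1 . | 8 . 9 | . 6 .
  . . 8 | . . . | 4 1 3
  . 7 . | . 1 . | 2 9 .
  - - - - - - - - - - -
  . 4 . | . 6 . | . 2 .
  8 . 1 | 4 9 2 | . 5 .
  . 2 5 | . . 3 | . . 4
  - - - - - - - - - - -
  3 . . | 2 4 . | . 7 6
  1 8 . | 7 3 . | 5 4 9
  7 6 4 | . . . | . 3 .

Step 1. [r5c9∈{7}] r5c9 is down to just 7. So r5c9=7.
Step 2. [r3c3∈{3,6}] col 3 places 6 nowhere but r3c3. So r3c3=6.
Step 3. [r3c1∈{5}] r3c1 has the single candidate 5. So r3c1=5.
Step 4. [r6c4∈{1}] r6c4 has the single candidate 1, so r6c4=1.
Step 5. [r6c5∈{7,8}] r6c5 is the only open cell in row 6 admitting 7 ⇒ r6c5=7.
Step 6. [r4c6∈{5,8}] across box 5, 8 lands solely at r4c6 ⇒ r4c6=8.
Step 7. [r7c7∈{1,8}] r7c7 is the only open cell in row 7 admitting 8, so r7c7=8.
Step 8. [r4c1∈{9}] only 9 remains possible at r4c1. So r4c1=9.
Step 9. [r9c7∈{1}] r9c7 has the single candidate 1, so r9c7=1.
Step 10. [r9c6∈{5}] r9c6 is down to just 5 ⇒ r9c6=5.
Step 11. [r2c4∈{5,6}] in col 4, 6 fits only at r2c4, so r2c4=6.
Step 12. [r5c2∈{3}] r5c2 has the single candidate 3, so r5c2=3.
Step 13. [r2c1∈{2}] only 2 remains possible at r2c1, so r2c1=2.
Step 14. [r7c3∈{9}] r7c3 is down to just 9 ⇒ r7c3=9.
Step 15. [r1c5∈{2,5}] in row 1, 2 fits only at r1c5, so r1c5=2.
Step 16. [r5c7∈{6}] r5c7 is down to just 6, so r5c7=6.
Step 17. [r4c9∈{1}] nothing but 1 survives at r4c9. So r4c9=1.
Step 18. [r7c6∈{1}] nothing but 1 survives at r7c6. So r7c6=1.
Step 19. [r9c5∈{8}] r9c5 is down to just 8. So r9c5=8.
Step 20. [r6c1∈{6}] r6c1 has the single candidate 6. So r6c1=6.
Step 21. [r3c4∈{3}] r3c4's peers cover all but 3, so r3c4=3.
Step 22. [r1c9∈{5}] r1c9's peers cover all but 5, so r1c9=5.
Step 23. [r6c7∈{9}] r6c7 has the single candidate 9, so r6c7=9.
Step 24. [r4c7∈{3}] r4c7 has the single candidate 3, so r4c7=3.
Step 25. [r2c6∈{7}] r2c6 is down to just 7, so r2c6=7.
Step 26. [r9c9∈{2}] r9c9 is down to just 2. So r9c9=2.
Step 27. [r1c7∈{7}] nothing but 7 survives at r1c7 ⇒ r1c7=7.
Step 28. [r1c3∈{3}] r1c3 is down to just 3, so r1c3=3.
Step 29. [r6c8∈{8}] r6c8 is down to just 8. So r6c8=8.
Step 30. [r2c2∈{9}] only 9 remains possible at r2c2 ⇒ r2c2=9.
Step 31. [r3c6∈{4}] r3c6 is down to just 4 ⇒ r3c6=4.
Step 32. [r3c9∈{8}] r3c9 is down to just 8, so r3c9=8.
Step 33. [r4c3∈{7}] r4c3's peers cover all but 7, so r4c3=7.
Step 34. [r4c4∈{5}] nothing but 5 survives at r4c4. So r4c4=5.
Step 35. [r7c2∈{5}] only 5 remains possible at r7c2, so r7c2=5.
Step 36. [r8c6∈{6}] only 6 remains possible at r8c6 ⇒ r8c6=6.
Step 37. [r9c4∈{9}] r9c4 is down to just 9 ⇒ r9c4=9.
Step 38. [r8c3∈{2}] r8c3 is down to just 2. So r8c3=2.
Step 39. [r2c5∈{5}] only 5 remains possible at r2c5 ⇒ r2c5=5.

Answer: 4 1 3 8 2 9 7 6 5 / 2 9 8 6 5 7 4 1 3 / 5 7 6 3 1 4 2 9 8 / 9 4 7 5 6 8 3 2 1 / 8 3 1 4 9 2 6 5 7 / 6 2 5 1 7 3 9 8 4 / 3 5 9 2 4 1 8 7 6 / 1 8 2 7 3 6 5 4 9 / 7 6 4 9 8 5 1 3 2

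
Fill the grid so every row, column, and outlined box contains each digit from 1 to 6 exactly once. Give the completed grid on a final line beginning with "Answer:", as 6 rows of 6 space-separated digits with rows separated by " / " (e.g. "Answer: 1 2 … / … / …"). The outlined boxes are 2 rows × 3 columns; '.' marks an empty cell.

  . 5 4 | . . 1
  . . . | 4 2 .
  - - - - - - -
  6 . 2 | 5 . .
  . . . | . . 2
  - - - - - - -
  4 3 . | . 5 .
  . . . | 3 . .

Step 1. [r5c6∈{6}] only 6 remains possible at r5c6, so r5c6=6.
Step 2. [r5c3∈{1}] r5c3's peers cover all but 1. So r5c3=1.
Step 3. [r4c4∈{1,6}] across col 4, 1 lands solely at r4c4 ⇒ r4c4=1.
Step 4. [r4c5∈{3,4,6}] across row 4, 6 lands solely at r4c5. So r4c5=6.
Step 5. [r1c5∈{3}] only 3 remains possible at r1c5, so r1c5=3.
Step 6. [r3c5∈{4}] nothing but 4 survives at r3c5, so r3c5=4.
Step 7. [r6c2∈{2,6}] col 2 places 2 nowhere but r6c2 ⇒ r6c2=2.
Step 8. [r2c2∈{1,6}] r2c2 is the only open cell in col 2 admitting 6 ⇒ r2c2=6.
Step 9. [r6c1∈{5}] nothing but 5 survives at r6c1. So r6c1=5.
Step 10. [r2c3∈{3}] nothing but 3 survives at r2c3, so r2c3=3.
Step 11. [r3c2∈{1}] r3c2 is down to just 1. So r3c2=1.
Step 12. [r6c3∈{6}] nothing but 6 survives at r6c3. So r6c3=6.
Step 13. [r2c6∈{5}] only 5 remains possible at r2c6. So r2c6=5.
Step 14. [r6c5∈{1}] nothing but 1 survives at r6c5 ⇒ r6c5=1.
Step 15. [r6c6∈{4}] r6c6's peers cover all but 4, so r6c6=4.
Step 16. [r3c6∈{3}] nothing but 3 survives at r3c6 ⇒ r3c6=3.
Step 17. [r1c4∈{6}] r1c4's peers cover all but 6, so r1c4=6.
Step 18. [r5c4∈{2}] nothing but 2 survives at r5c4, so r5c4=2.
Step 19. [r4c1∈{3}] r4c1's peers cover all but 3 ⇒ r4c1=3.
Step 20. [r1c1∈{2}] r1c1's peers cover all but 2. So r1c1=2.
Step 21. [r4c2∈{4}] r4c2 is down to just 4, so r4c2=4.
Step 22. [r4c3∈{5}] r4c3 has the single candidate 5, so r4c3=5.
Step 23. [r2c1∈{1}] r2c1 has the single candidate 1 ⇒ r2c1=1.

Answer: 2 5 4 6 3 1 / 1 6 3 4 2 5 / 6 1 2 5 4 3 / 3 4 5 1 6 2 / 4 3 1 2 5 6 / 5 2 6 3 1 4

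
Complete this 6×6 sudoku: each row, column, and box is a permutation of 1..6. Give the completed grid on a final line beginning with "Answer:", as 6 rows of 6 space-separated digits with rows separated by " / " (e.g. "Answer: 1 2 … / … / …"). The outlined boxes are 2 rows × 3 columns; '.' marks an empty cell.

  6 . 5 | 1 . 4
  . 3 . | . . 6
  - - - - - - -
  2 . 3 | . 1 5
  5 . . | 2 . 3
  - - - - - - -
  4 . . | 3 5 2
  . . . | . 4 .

Step 1. [r6c6∈{1}] only 1 remains possible at r6c6 ⇒ r6c6=1.
Step 2. [r6c4∈{6}] only 6 remains possible at r6c4, so r6c4=6.
Step 3. [r3c2∈{4,6}] across row 3, 6 lands solely at r3c2, so r3c2=6.
Step 4. [r2c3∈{1,2,4}] 4 has one home in row 2: r2c3, so r2c3=4.
Step 5. [r5c2∈{1}] only 1 remains possible at r5c2, so r5c2=1.
Step 6. [r1c2∈{2}] r1c2 is down to just 2. So r1c2=2.
Step 7. [r1c5∈{3}] r1c5 has the single candidate 3, so r1c5=3.
Step 8. [r2c4∈{5}] nothing but 5 survives at r2c4. So r2c4=5.
Step 9. [r4c5∈{6}] r4c5 has the single candidate 6 ⇒ r4c5=6.
Step 10. [r6c1∈{3}] only 3 remains possible at r6c1, so r6c1=3.
Step 11. [r6c3∈{2}] r6c3 is down to just 2 ⇒ r6c3=2.
Step 12. [r5c3∈{6}] r5c3 is down to just 6. So r5c3=6.
Step 13. [r2c5∈{2}] r2c5 has the single candidate 2. So r2c5=2.
Step 14. [r2c1∈{1}] r2c1 is down to just 1 ⇒ r2c1=1.
Step 15. [r4c3∈{1}] r4c3's peers cover all but 1 ⇒ r4c3=1.
Step 16. [r4c2∈{4}] r4c2's peers cover all but 4. So r4c2=4.
Step 17. [r3c4∈{4}] r3c4's peers cover all but 4, so r3c4=4.
Step 18. [r6c2∈{5}] r6c2's peers cover all but 5, so r6c2=5.

Answer: 6 2 5 1 3 4 / 1 3 4 5 2 6 / 2 6 3 4 1 5 / 5 4 1 2 6 3 / 4 1 6 3 5 2 / 3 5 2 6 4 1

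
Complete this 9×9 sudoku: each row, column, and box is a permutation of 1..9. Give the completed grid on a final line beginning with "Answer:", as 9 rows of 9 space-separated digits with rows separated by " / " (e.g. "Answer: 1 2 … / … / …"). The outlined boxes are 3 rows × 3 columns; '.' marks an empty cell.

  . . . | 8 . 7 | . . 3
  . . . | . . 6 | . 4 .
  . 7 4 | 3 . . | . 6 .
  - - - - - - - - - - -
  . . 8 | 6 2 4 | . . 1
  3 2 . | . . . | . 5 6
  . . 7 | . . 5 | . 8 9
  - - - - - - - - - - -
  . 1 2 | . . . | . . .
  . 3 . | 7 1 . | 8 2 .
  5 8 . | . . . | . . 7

Step 1. [r8c6∈{9}] only 9 remains possible at r8c6. So r8c6=9.
Step 2. [r4c1∈{9}] nothing but 9 survives at r4c1 ⇒ r4c1=9.
Step 3. [r2c7∈{1,2,5,7,9}] 7 has one home in row 2: r2c7 ⇒ r2c7=7.
Step 4. [r8c9∈{4,5}] 5 has one home in row 8: r8c9. So r8c9=5.
Step 5. [r5c3∈{1}] r5c3 has the single candidate 1 ⇒ r5c3=1.
Step 6. [r9c3∈{6,9}] in box 7, 9 fits only at r9c3, so r9c3=9.
Step 7. [r7c9∈{4}] r7c9 is down to just 4 ⇒ r7c9=4.
Step 8. [r6c7∈{2,3,4}] row 6 places 2 nowhere but r6c7, so r6c7=2.
Step 9. [r3c6∈{1,2}] col 6 places 1 nowhere but r3c6. So r3c6=1.
Step 10. [r2c4∈{2,5,9}] r2c4 is the only open cell in box 2 admitting 2. So r2c4=2.
Step 11. [r1c1∈{1,2,6}] across row 1, 2 lands solely at r1c1, so r1c1=2.
Step 12. [r1c5∈{4,5,9}] across row 1, 4 lands solely at r1c5 ⇒ r1c5=4.
Step 13. [r8c3∈{6}] nothing but 6 survives at r8c3. So r8c3=6.
Step 14. [r1c3∈{5}] only 5 remains possible at r1c3 ⇒ r1c3=5.
Step 15. [r4c7∈{3}] only 3 remains possible at r4c7. So r4c7=3.
Step 16. [r2c5∈{5,9}] in row 2, 5 fits only at r2c5 ⇒ r2c5=5.
Step 17. [r6c2∈{4,6}] 4 has one home in col 2: r6c2. So r6c2=4.
Step 18. [r3c5∈{9}] r3c5 is down to just 9. So r3c5=9.
Step 19. [r5c6∈{8}] nothing but 8 survives at r5c6. So r5c6=8.
Step 20. [r7c6∈{3}] r7c6 has the single candidate 3, so r7c6=3.
Step 21. [r3c1∈{8}] r3c1's peers cover all but 8, so r3c1=8.
Step 22. [r9c5∈{6}] r9c5 has the single candidate 6 ⇒ r9c5=6.
Step 23. [r7c8∈{9}] nothing but 9 survives at r7c8 ⇒ r7c8=9.
Step 24. [r1c8∈{1}] r1c8 is down to just 1 ⇒ r1c8=1.
Step 25. [r1c7∈{9}] r1c7's peers cover all but 9 ⇒ r1c7=9.
Step 26. [r6c4∈{1}] r6c4 has the single candidate 1 ⇒ r6c4=1.
Step 27. [r8c1∈{4}] only 4 remains possible at r8c1 ⇒ r8c1=4.
Step 28. [r7c7∈{6}] r7c7 is down to just 6. So r7c7=6.
Step 29. [r2c1∈{1}] nothing but 1 survives at r2c1 ⇒ r2c1=1.
Step 30. [r5c7∈{4}] only 4 remains possible at r5c7. So r5c7=4.
Step 31. [r1c2∈{6}] nothing but 6 survives at r1c2, so r1c2=6.
Step 32. [r5c5∈{7}] r5c5's peers cover all but 7. So r5c5=7.
Step 33. [r3c7∈{5}] r3c7 has the single candidate 5, so r3c7=5.
Step 34. [r5c4∈{9}] r5c4 has the single candidate 9 ⇒ r5c4=9.
Step 35. [r9c8∈{3}] r9c8 has the single candidate 3. So r9c8=3.
Step 36. [r6c5∈{3}] r6c5's peers cover all but 3, so r6c5=3.
Step 37. [r9c6∈{2}] r9c6 has the single candidate 2 ⇒ r9c6=2.
Step 38. [r3c9∈{2}] r3c9 is down to just 2. So r3c9=2.
Step 39. [r7c1∈{7}] nothing but 7 survives at r7c1. So r7c1=7.
Step 40. [r6c1∈{6}] r6c1 has the single candidate 6. So r6c1=6.
Step 41. [r2c9∈{8}] r2c9's peers cover all but 8 ⇒ r2c9=8.
Step 42. [r7c5∈{8}] only 8 remains possible at r7c5, so r7c5=8.
Step 43. [r2c3∈{3}] r2c3's peers cover all but 3, so r2c3=3.
Step 44. [r9c4∈{4}] r9c4 is down to just 4. So r9c4=4.
Step 45. [r2c2∈{9}] nothing but 9 survives at r2c2. So r2c2=9.
Step 46. [r9c7∈{1}] r9c7 is down to just 1, so r9c7=1.
Step 47. [r4c8∈{7}] r4c8 is down to just 7 ⇒ r4c8=7.
Step 48. [r7c4∈{5}] r7c4 has the single candidate 5 ⇒ r7c4=5.
Step 49. [r4c2∈{5}] r4c2 has the single candidate 5, so r4c2=5.

Answer: 2 6 5 8 4 7 9 1 3 / 1 9 3 2 5 6 7 4 8 / 8 7 4 3 9 1 5 6 2 / 9 5 8 6 2 4 3 7 1 / 3 2 1 9 7 8 4 5 6 / 6 4 7 1 3 5 2 8 9 / 7 1 2 5 8 3 6 9 4 / 4 3 6 7 1 9 8 2 5 / 5 8 9 4 6 2 1 3 7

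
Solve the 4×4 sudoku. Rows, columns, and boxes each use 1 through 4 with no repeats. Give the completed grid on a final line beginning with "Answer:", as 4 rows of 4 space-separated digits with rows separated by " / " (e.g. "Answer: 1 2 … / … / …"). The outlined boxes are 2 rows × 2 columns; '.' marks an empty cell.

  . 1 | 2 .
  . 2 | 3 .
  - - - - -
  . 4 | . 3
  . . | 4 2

Step 1. [r1c4∈{4}] r1c4 has the single candidate 4 ⇒ r1c4=4.
Step 2. [r4c1∈{1,3}] across row 4, 1 lands solely at r4c1. So r4c1=1.
Step 3. [r2c4∈{1}] only 1 remains possible at r2c4. So r2c4=1.
Step 4. [r4c2∈{3}] r4c2's peers cover all but 3. So r4c2=3.
Step 5. [r2c1∈{4}] nothing but 4 survives at r2c1, so r2c1=4.
Step 6. [r3c3∈{1}] nothing but 1 survives at r3c3 ⇒ r3c3=1.
Step 7. [r1c1∈{3}] r1c1's peers cover all but 3, so r1c1=3.
Step 8. [r3c1∈{2}] r3c1 has the single candidate 2 ⇒ r3c1=2.

Answer: 3 1 2 4 / 4 2 3 1 / 2 4 1 3 / 1 3 4 2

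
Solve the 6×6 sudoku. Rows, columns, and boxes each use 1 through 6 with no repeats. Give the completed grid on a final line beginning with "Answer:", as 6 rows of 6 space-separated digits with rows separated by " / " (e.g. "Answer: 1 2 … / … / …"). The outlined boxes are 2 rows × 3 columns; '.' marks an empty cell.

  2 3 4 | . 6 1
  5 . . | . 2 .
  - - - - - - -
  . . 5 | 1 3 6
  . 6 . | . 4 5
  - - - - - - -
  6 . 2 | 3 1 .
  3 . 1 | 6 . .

Step 1. [r5c6∈{4}] r5c6's peers cover all but 4, so r5c6=4.
Step 2. [r6c2∈{4,5}] in row 6, 4 fits only at r6c2 ⇒ r6c2=4.
Step 3. [r4c1∈{1}] r4c1 has the single candidate 1, so r4c1=1.
Step 4. [r6c5∈{5}] r6c5's peers cover all but 5, so r6c5=5.
Step 5. [r2c2∈{1}] r2c2 has the single candidate 1 ⇒ r2c2=1.
Step 6. [r2c4∈{4}] r2c4 has the single candidate 4. So r2c4=4.
Step 7. [r5c2∈{5}] r5c2 has the single candidate 5 ⇒ r5c2=5.
Step 8. [r4c4∈{2}] r4c4 is down to just 2 ⇒ r4c4=2.
Step 9. [r3c2∈{2}] only 2 remains possible at r3c2, so r3c2=2.
Step 10. [r3c1∈{4}] r3c1's peers cover all but 4, so r3c1=4.
Step 11. [r1c4∈{5}] r1c4 has the single candidate 5. So r1c4=5.
Step 12. [r2c6∈{3}] r2c6 is down to just 3. So r2c6=3.
Step 13. [r4c3∈{3}] r4c3 is down to just 3. So r4c3=3.
Step 14. [r2c3∈{6}] only 6 remains possible at r2c3 ⇒ r2c3=6.
Step 15. [r6c6∈{2}] r6c6 is down to just 2. So r6c6=2.

Answer: 2 3 4 5 6 1 / 5 1 6 4 2 3 / 4 2 5 1 3 6 / 1 6 3 2 4 5 / 6 5 2 3 1 4 / 3 4 1 6 5 2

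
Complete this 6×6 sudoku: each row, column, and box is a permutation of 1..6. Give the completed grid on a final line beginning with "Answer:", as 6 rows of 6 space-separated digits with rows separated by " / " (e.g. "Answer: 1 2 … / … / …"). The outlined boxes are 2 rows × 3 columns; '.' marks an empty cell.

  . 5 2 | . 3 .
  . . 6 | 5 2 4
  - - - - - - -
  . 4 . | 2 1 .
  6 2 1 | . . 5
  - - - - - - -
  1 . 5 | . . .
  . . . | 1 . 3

Step 1. [r4c5∈{4}] nothing but 4 survives at r4c5. So r4c5=4.
Step 2. [r5c5∈{6}] r5c5 has the single candidate 6. So r5c5=6.
Step 3. [r2c1∈{3}] r2c1 has the single candidate 3. So r2c1=3.
Step 4. [r1c4∈{6}] r1c4's peers cover all but 6. So r1c4=6.
Step 5. [r6c1∈{2,4}] r6c1 is the only open cell in row 6 admitting 2, so r6c1=2.
Step 6. [r2c2∈{1}] r2c2 is down to just 1. So r2c2=1.
Step 7. [r6c5∈{5}] r6c5 has the single candidate 5. So r6c5=5.
Step 8. [r5c6∈{2}] r5c6 is down to just 2. So r5c6=2.
Step 9. [r3c3∈{3}] r3c3 is down to just 3, so r3c3=3.
Step 10. [r3c6∈{6}] r3c6's peers cover all but 6, so r3c6=6.
Step 11. [r5c4∈{4}] r5c4 has the single candidate 4. So r5c4=4.
Step 12. [r6c3∈{4}] only 4 remains possible at r6c3 ⇒ r6c3=4.
Step 13. [r1c6∈{1}] only 1 remains possible at r1c6 ⇒ r1c6=1.
Step 14. [r5c2∈{3}] r5c2's peers cover all but 3, so r5c2=3.
Step 15. [r6c2∈{6}] r6c2's peers cover all but 6, so r6c2=6.
Step 16. [r1c1∈{4}] r1c1 has the single candidate 4 ⇒ r1c1=4.
Step 17. [r4c4∈{3}] r4c4's peers cover all but 3, so r4c4=3.
Step 18. [r3c1∈{5}] r3c1 is down to just 5 ⇒ r3c1=5.

Answer: 4 5 2 6 3 1 / 3 1 6 5 2 4 / 5 4 3 2 1 6 / 6 2 1 3 4 5 / 1 3 5 4 6 2 / 2 6 4 1 5 3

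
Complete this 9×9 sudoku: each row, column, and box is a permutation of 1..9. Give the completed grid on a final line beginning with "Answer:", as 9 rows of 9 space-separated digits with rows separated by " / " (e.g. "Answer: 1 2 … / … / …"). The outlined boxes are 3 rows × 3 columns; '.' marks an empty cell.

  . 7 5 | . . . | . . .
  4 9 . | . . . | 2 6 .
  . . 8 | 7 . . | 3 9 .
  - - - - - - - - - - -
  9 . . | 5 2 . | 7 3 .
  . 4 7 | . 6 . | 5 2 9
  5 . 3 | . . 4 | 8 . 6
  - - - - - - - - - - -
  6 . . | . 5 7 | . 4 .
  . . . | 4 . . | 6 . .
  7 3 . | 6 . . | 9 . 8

Step 1. [r2c3∈{1}] only 1 remains possible at r2c3 ⇒ r2c3=1.
Step 2. [r9c5∈{1}] r9c5's peers cover all but 1 ⇒ r9c5=1.
Step 3. [r1c6∈{1,2,3,6,8,9}] r1c6 is the only open cell in row 1 admitting 6. So r1c6=6.
Step 4. [r8c6∈{2,3,8,9}] 9 has one home in col 6: r8c6 ⇒ r8c6=9.
Step 5. [r8c3∈{2}] r8c3 has the single candidate 2 ⇒ r8c3=2.
Step 6. [r7c7∈{1}] only 1 remains possible at r7c7. So r7c7=1.
Step 7. [r8c2∈{1,5,8}] r8c2 is the only open cell in col 2 admitting 5. So r8c2=5.
Step 8. [r6c8∈{1}] r6c8's peers cover all but 1. So r6c8=1.
Step 9. [r4c2∈{1,6,8}] across col 2, 1 lands solely at r4c2 ⇒ r4c2=1.
Step 10. [r1c1∈{2,3}] col 1 places 3 nowhere but r1c1 ⇒ r1c1=3.
Step 11. [r1c4∈{1,2,8,9}] row 1 places 2 nowhere but r1c4, so r1c4=2.
Step 12. [r3c6∈{1,5}] 1 has one home in box 2: r3c6, so r3c6=1.
Step 13. [r1c5∈{4,8,9}] across row 1, 9 lands solely at r1c5 ⇒ r1c5=9.
Step 14. [r4c6∈{8}] r4c6's peers cover all but 8 ⇒ r4c6=8.
Step 15. [r5c6∈{3}] nothing but 3 survives at r5c6. So r5c6=3.
Step 16. [r3c9∈{4,5}] in row 3, 5 fits only at r3c9 ⇒ r3c9=5.
Step 17. [r7c2∈{8}] nothing but 8 survives at r7c2, so r7c2=8.
Step 18. [r7c4∈{3}] r7c4's peers cover all but 3 ⇒ r7c4=3.
Step 19. [r6c2∈{2}] only 2 remains possible at r6c2, so r6c2=2.
Step 20. [r2c4∈{8}] r2c4 has the single candidate 8, so r2c4=8.
Step 21. [r8c9∈{3,7}] r8c9 is the only open cell in row 8 admitting 3, so r8c9=3.
Step 22. [r4c9∈{4}] r4c9 is down to just 4, so r4c9=4.
Step 23. [r6c4∈{9}] r6c4 is down to just 9. So r6c4=9.
Step 24. [r9c3∈{4}] r9c3's peers cover all but 4 ⇒ r9c3=4.
Step 25. [r5c1∈{8}] nothing but 8 survives at r5c1, so r5c1=8.
Step 26. [r1c9∈{1}] nothing but 1 survives at r1c9, so r1c9=1.
Step 27. [r3c1∈{2}] r3c1's peers cover all but 2 ⇒ r3c1=2.
Step 28. [r1c8∈{8}] r1c8 is down to just 8 ⇒ r1c8=8.
Step 29. [r8c5∈{8}] r8c5 has the single candidate 8, so r8c5=8.
Step 30. [r8c1∈{1}] r8c1 has the single candidate 1. So r8c1=1.
Step 31. [r5c4∈{1}] only 1 remains possible at r5c4, so r5c4=1.
Step 32. [r4c3∈{6}] r4c3's peers cover all but 6 ⇒ r4c3=6.
Step 33. [r9c8∈{5}] r9c8 has the single candidate 5. So r9c8=5.
Step 34. [r8c8∈{7}] r8c8's peers cover all but 7, so r8c8=7.
Step 35. [r2c9∈{7}] r2c9's peers cover all but 7. So r2c9=7.
Step 36. [r9c6∈{2}] r9c6 is down to just 2 ⇒ r9c6=2.
Step 37. [r2c5∈{3}] nothing but 3 survives at r2c5. So r2c5=3.
Step 38. [r1c7∈{4}] nothing but 4 survives at r1c7 ⇒ r1c7=4.
Step 39. [r2c6∈{5}] nothing but 5 survives at r2c6 ⇒ r2c6=5.
Step 40. [r3c5∈{4}] nothing but 4 survives at r3c5 ⇒ r3c5=4.
Step 41. [r7c3∈{9}] r7c3 is down to just 9 ⇒ r7c3=9.
Step 42. [r3c2∈{6}] r3c2 has the single candidate 6, so r3c2=6.
Step 43. [r7c9∈{2}] nothing but 2 survives at r7c9 ⇒ r7c9=2.
Step 44. [r6c5∈{7}] r6c5's peers cover all but 7, so r6c5=7.

Answer: 3 7 5 2 9 6 4 8 1 / 4 9 1 8 3 5 2 6 7 / 2 6 8 7 4 1 3 9 5 / 9 1 6 5 2 8 7 3 4 / 8 4 7 1 6 3 5 2 9 / 5 2 3 9 7 4 8 1 6 / 6 8 9 3 5 7 1 4 2 / 1 5 2 4 8 9 6 7 3 / 7 3 4 6 1 2 9 5 8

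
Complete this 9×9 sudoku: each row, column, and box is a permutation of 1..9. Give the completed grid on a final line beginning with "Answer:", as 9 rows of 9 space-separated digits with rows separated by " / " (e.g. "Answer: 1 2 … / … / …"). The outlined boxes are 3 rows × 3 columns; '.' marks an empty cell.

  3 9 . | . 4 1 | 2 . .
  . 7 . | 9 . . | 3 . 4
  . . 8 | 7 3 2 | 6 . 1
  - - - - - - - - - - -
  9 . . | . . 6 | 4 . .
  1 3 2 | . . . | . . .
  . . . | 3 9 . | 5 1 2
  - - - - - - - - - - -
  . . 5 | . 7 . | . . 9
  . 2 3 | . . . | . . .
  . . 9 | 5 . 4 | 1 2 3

Step 1. [r7c7∈{8}] r7c7 has the single candidate 8 ⇒ r7c7=8.
Step 2. [r4c5∈{1,2,5,8}] 2 has one home in col 5: r4c5 ⇒ r4c5=2.
Step 3. [r8c7∈{7}] nothing but 7 survives at r8c7, so r8c7=7.
Step 4. [r6c3∈{4,6,7}] col 3 places 4 nowhere but r6c3, so r6c3=4.
Step 5. [r8c5∈{1,6,8}] r8c5 is the only open cell in col 5 admitting 1, so r8c5=1.
Step 6. [r1c3∈{6}] r1c3's peers cover all but 6. So r1c3=6.
Step 7. [r1c4∈{8}] only 8 remains possible at r1c4. So r1c4=8.
Step 8. [r8c4∈{6}] only 6 remains possible at r8c4 ⇒ r8c4=6.
Step 9. [r7c8∈{4,6}] across box 9, 6 lands solely at r7c8. So r7c8=6.
Step 10. [r9c5∈{8}] only 8 remains possible at r9c5, so r9c5=8.
Step 11. [r2c6∈{5}] r2c6 has the single candidate 5 ⇒ r2c6=5.
Step 12. [r4c3∈{7}] only 7 remains possible at r4c3 ⇒ r4c3=7.
Step 13. [r4c9∈{8}] r4c9 is down to just 8. So r4c9=8.
Step 14. [r6c2∈{6,8}] r6c2 is the only open cell in col 2 admitting 8 ⇒ r6c2=8.
Step 15. [r7c1∈{4}] nothing but 4 survives at r7c1 ⇒ r7c1=4.
Step 16. [r8c9∈{5}] r8c9 has the single candidate 5 ⇒ r8c9=5.
Step 17. [r1c8∈{5,7}] row 1 places 5 nowhere but r1c8 ⇒ r1c8=5.
Step 18. [r5c8∈{7,9}] across col 8, 7 lands solely at r5c8, so r5c8=7.
Step 19. [r9c2∈{6}] r9c2's peers cover all but 6, so r9c2=6.
Step 20. [r4c2∈{5}] r4c2 has the single candidate 5. So r4c2=5.
Step 21. [r4c8∈{3}] r4c8 is down to just 3 ⇒ r4c8=3.
Step 22. [r8c6∈{9}] r8c6 has the single candidate 9, so r8c6=9.
Step 23. [r5c4∈{4}] only 4 remains possible at r5c4, so r5c4=4.
Step 24. [r2c5∈{6}] r2c5's peers cover all but 6, so r2c5=6.
Step 25. [r7c4∈{2}] nothing but 2 survives at r7c4. So r7c4=2.
Step 26. [r3c1∈{5}] nothing but 5 survives at r3c1. So r3c1=5.
Step 27. [r8c8∈{4}] r8c8 is down to just 4. So r8c8=4.
Step 28. [r5c7∈{9}] r5c7 has the single candidate 9. So r5c7=9.
Step 29. [r6c6∈{7}] r6c6's peers cover all but 7, so r6c6=7.
Step 30. [r5c6∈{8}] nothing but 8 survives at r5c6, so r5c6=8.
Step 31. [r1c9∈{7}] r1c9's peers cover all but 7, so r1c9=7.
Step 32. [r7c2∈{1}] nothing but 1 survives at r7c2, so r7c2=1.
Step 33. [r3c8∈{9}] r3c8's peers cover all but 9, so r3c8=9.
Step 34. [r6c1∈{6}] only 6 remains possible at r6c1, so r6c1=6.
Step 35. [r4c4∈{1}] r4c4 has the single candidate 1, so r4c4=1.
Step 36. [r5c5∈{5}] nothing but 5 survives at r5c5 ⇒ r5c5=5.
Step 37. [r8c1∈{8}] r8c1 has the single candidate 8 ⇒ r8c1=8.
Step 38. [r5c9∈{6}] nothing but 6 survives at r5c9. So r5c9=6.
Step 39. [r9c1∈{7}] nothing but 7 survives at r9c1. So r9c1=7.
Step 40. [r2c1∈{2}] r2c1 has the single candidate 2, so r2c1=2.
Step 41. [r2c8∈{8}] r2c8's peers cover all but 8. So r2c8=8.
Step 42. [r2c3∈{1}] r2c3 is down to just 1, so r2c3=1.
Step 43. [r7c6∈{3}] only 3 remains possible at r7c6, so r7c6=3.
Step 44. [r3c2∈{4}] only 4 remains possible at r3c2. So r3c2=4.

Answer: 3 9 6 8 4 1 2 5 7 / 2 7 1 9 6 5 3 8 4 / 5 4 8 7 3 2 6 9 1 / 9 5 7 1 2 6 4 3 8 / 1 3 2 4 5 8 9 7 6 / 6 8 4 3 9 7 5 1 2 / 4 1 5 2 7 3 8 6 9 / 8 2 3 6 1 9 7 4 5 / 7 6 9 5 8 4 1 2 3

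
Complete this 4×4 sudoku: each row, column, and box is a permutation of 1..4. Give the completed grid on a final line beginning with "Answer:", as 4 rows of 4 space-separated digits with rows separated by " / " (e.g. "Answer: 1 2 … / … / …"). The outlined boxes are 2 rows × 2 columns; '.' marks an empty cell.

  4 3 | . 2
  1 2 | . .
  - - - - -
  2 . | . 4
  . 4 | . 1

Step 1. [r3c3∈{3}] only 3 remains possible at r3c3. So r3c3=3.
Step 2. [r1c3∈{1}] r1c3 is down to just 1 ⇒ r1c3=1.
Step 3. [r2c4∈{3}] r2c4's peers cover all but 3, so r2c4=3.
Step 4. [r3c2∈{1}] r3c2's peers cover all but 1. So r3c2=1.
Step 5. [r2c3∈{4}] only 4 remains possible at r2c3 ⇒ r2c3=4.
Step 6. [r4c3∈{2}] r4c3's peers cover all but 2. So r4c3=2.
Step 7. [r4c1∈{3}] only 3 remains possible at r4c1. So r4c1=3.

Answer: 4 3 1 2 / 1 2 4 3 / 2 1 3 4 / 3 4 2 1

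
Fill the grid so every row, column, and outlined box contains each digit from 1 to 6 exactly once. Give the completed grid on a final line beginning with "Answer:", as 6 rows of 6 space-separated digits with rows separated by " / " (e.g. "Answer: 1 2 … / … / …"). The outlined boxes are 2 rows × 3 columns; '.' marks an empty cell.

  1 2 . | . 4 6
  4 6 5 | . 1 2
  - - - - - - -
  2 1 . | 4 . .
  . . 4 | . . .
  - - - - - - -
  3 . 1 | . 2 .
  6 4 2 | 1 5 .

Step 1. [r4c2∈{3,5}] col 2 places 3 nowhere but r4c2, so r4c2=3.
Step 2. [r3c6∈{3,5}] across row 3, 5 lands solely at r3c6, so r3c6=5.
Step 3. [r4c5∈{6}] nothing but 6 survives at r4c5. So r4c5=6.
Step 4. [r1c3∈{3}] only 3 remains possible at r1c3. So r1c3=3.
Step 5. [r5c4∈{6}] r5c4 is down to just 6. So r5c4=6.
Step 6. [r4c1∈{5}] r4c1's peers cover all but 5, so r4c1=5.
Step 7. [r5c6∈{4}] r5c6's peers cover all but 4, so r5c6=4.
Step 8. [r5c2∈{5}] r5c2 has the single candidate 5. So r5c2=5.
Step 9. [r4c6∈{1}] only 1 remains possible at r4c6. So r4c6=1.
Step 10. [r2c4∈{3}] r2c4's peers cover all but 3. So r2c4=3.
Step 11. [r1c4∈{5}] r1c4 is down to just 5, so r1c4=5.
Step 12. [r6c6∈{3}] r6c6 is down to just 3, so r6c6=3.
Step 13. [r3c3∈{6}] nothing but 6 survives at r3c3. So r3c3=6.
Step 14. [r3c5∈{3}] nothing but 3 survives at r3c5. So r3c5=3.
Step 15. [r4c4∈{2}] r4c4 has the single candidate 2, so r4c4=2.

Answer: 1 2 3 5 4 6 / 4 6 5 3 1 2 / 2 1 6 4 3 5 / 5 3 4 2 6 1 / 3 5 1 6 2 4 / 6 4 2 1 5 3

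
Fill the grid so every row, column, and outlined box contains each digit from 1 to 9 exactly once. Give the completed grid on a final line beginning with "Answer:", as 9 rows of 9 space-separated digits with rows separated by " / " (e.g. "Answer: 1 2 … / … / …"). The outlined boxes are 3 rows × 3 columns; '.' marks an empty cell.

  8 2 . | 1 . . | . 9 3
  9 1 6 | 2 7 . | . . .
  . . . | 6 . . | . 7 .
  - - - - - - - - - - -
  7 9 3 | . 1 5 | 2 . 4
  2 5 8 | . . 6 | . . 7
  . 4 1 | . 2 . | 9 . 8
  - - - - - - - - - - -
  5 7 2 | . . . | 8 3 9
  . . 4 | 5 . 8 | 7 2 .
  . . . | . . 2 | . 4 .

Step 1. [r8c5∈{3,6,9}] in row 8, 9 fits only at r8c5 ⇒ r8c5=9.
Step 2. [r2c9∈{5}] r2c9's peers cover all but 5, so r2c9=5.
Step 3. [r1c6∈{4}] only 4 remains possible at r1c6. So r1c6=4.
Step 4. [r3c2∈{3}] only 3 remains possible at r3c2, so r3c2=3.
Step 5. [r8c2∈{6}] r8c2 has the single candidate 6 ⇒ r8c2=6.
Step 6. [r8c9∈{1}] nothing but 1 survives at r8c9 ⇒ r8c9=1.
Step 7. [r5c7∈{1,3}] col 7 places 3 nowhere but r5c7, so r5c7=3.
Step 8. [r9c5∈{3,6}] col 5 places 3 nowhere but r9c5. So r9c5=3.
Step 9. [r5c5∈{4}] only 4 remains possible at r5c5, so r5c5=4.
Step 10. [r1c5∈{5}] r1c5's peers cover all but 5. So r1c5=5.
Step 11. [r6c4∈{3,7}] 3 has one home in col 4: r6c4. So r6c4=3.
Step 12. [r3c1∈{4}] nothing but 4 survives at r3c1, so r3c1=4.
Step 13. [r1c7∈{6}] r1c7 is down to just 6 ⇒ r1c7=6.
Step 14. [r4c8∈{6}] only 6 remains possible at r4c8, so r4c8=6.
Step 15. [r2c6∈{3}] r2c6 has the single candidate 3, so r2c6=3.
Step 16. [r8c1∈{3}] only 3 remains possible at r8c1, so r8c1=3.
Step 17. [r7c5∈{6}] only 6 remains possible at r7c5 ⇒ r7c5=6.
Step 18. [r3c9∈{2}] r3c9's peers cover all but 2, so r3c9=2.
Step 19. [r9c9∈{6}] r9c9 has the single candidate 6 ⇒ r9c9=6.
Step 20. [r7c4∈{4}] nothing but 4 survives at r7c4, so r7c4=4.
Step 21. [r9c4∈{7}] r9c4 is down to just 7, so r9c4=7.
Step 22. [r9c7∈{5}] only 5 remains possible at r9c7. So r9c7=5.
Step 23. [r3c7∈{1}] r3c7 has the single candidate 1, so r3c7=1.
Step 24. [r4c4∈{8}] nothing but 8 survives at r4c4, so r4c4=8.
Step 25. [r9c2∈{8}] only 8 remains possible at r9c2. So r9c2=8.
Step 26. [r7c6∈{1}] only 1 remains possible at r7c6. So r7c6=1.
Step 27. [r3c3∈{5}] r3c3's peers cover all but 5. So r3c3=5.
Step 28. [r6c1∈{6}] nothing but 6 survives at r6c1 ⇒ r6c1=6.
Step 29. [r2c8∈{8}] only 8 remains possible at r2c8, so r2c8=8.
Step 30. [r1c3∈{7}] r1c3 has the single candidate 7. So r1c3=7.
Step 31. [r3c5∈{8}] r3c5 has the single candidate 8 ⇒ r3c5=8.
Step 32. [r9c3∈{9}] nothing but 9 survives at r9c3, so r9c3=9.
Step 33. [r6c6∈{7}] nothing but 7 survives at r6c6 ⇒ r6c6=7.
Step 34. [r2c7∈{4}] only 4 remains possible at r2c7. So r2c7=4.
Step 35. [r9c1∈{1}] only 1 remains possible at r9c1. So r9c1=1.
Step 36. [r5c4∈{9}] r5c4 has the single candidate 9 ⇒ r5c4=9.
Step 37. [r6c8∈{5}] r6c8's peers cover all but 5. So r6c8=5.
Step 38. [r3c6∈{9}] r3c6's peers cover all but 9 ⇒ r3c6=9.
Step 39. [r5c8∈{1}] r5c8 has the single candidate 1, so r5c8=1.

Answer: 8 2 7 1 5 4 6 9 3 / 9 1 6 2 7 3 4 8 5 / 4 3 5 6 8 9 1 7 2 / 7 9 3 8 1 5 2 6 4 / 2 5 8 9 4 6 3 1 7 / 6 4 1 3 2 7 9 5 8 / 5 7 2 4 6 1 8 3 9 / 3 6 4 5 9 8 7 2 1 / 1 8 9 7 3 2 5 4 6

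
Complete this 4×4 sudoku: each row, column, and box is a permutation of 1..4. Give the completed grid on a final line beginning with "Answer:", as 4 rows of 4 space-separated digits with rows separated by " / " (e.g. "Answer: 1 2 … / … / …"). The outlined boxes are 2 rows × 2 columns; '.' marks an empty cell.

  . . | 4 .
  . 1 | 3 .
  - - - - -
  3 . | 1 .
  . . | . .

Step 1. [r1c1∈{2}] r1c1's peers cover all but 2 ⇒ r1c1=2.
Step 2. [r4c3∈{2}] r4c3's peers cover all but 2, so r4c3=2.
Step 3. [r4c2∈{4}] only 4 remains possible at r4c2. So r4c2=4.
Step 4. [r4c1∈{1}] only 1 remains possible at r4c1 ⇒ r4c1=1.
Step 5. [r2c4∈{2}] r2c4 is down to just 2 ⇒ r2c4=2.
Step 6. [r2c1∈{4}] nothing but 4 survives at r2c1 ⇒ r2c1=4.
Step 7. [r3c2∈{2}] r3c2 has the single candidate 2 ⇒ r3c2=2.
Step 8. [r1c2∈{3}] r1c2 is down to just 3 ⇒ r1c2=3.
Step 9. [r4c4∈{3}] r4c4's peers cover all but 3. So r4c4=3.
Step 10. [r1c4∈{1}] r1c4's peers cover all but 1 ⇒ r1c4=1.
Step 11. [r3c4∈{4}] only 4 remains possible at r3c4. So r3c4=4.

Answer: 2 3 4 1 / 4 1 3 2 / 3 2 1 4 / 1 4 2 3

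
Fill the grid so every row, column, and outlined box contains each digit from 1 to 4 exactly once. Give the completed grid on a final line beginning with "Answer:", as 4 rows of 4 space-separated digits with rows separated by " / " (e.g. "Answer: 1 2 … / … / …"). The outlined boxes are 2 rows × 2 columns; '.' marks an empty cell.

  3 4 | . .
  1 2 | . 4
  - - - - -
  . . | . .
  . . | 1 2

Step 1. [r3c3∈{3,4}] 4 has one home in col 3: r3c3, so r3c3=4.
Step 2. [r3c2∈{1,3}] in row 3, 1 fits only at r3c2 ⇒ r3c2=1.
Step 3. [r1c3∈{2}] r1c3 is down to just 2, so r1c3=2.
Step 4. [r3c4∈{3}] r3c4 has the single candidate 3, so r3c4=3.
Step 5. [r1c4∈{1}] r1c4's peers cover all but 1, so r1c4=1.
Step 6. [r4c2∈{3}] r4c2's peers cover all but 3, so r4c2=3.
Step 7. [r2c3∈{3}] nothing but 3 survives at r2c3 ⇒ r2c3=3.
Step 8. [r4c1∈{4}] r4c1's peers cover all but 4 ⇒ r4c1=4.
Step 9. [r3c1∈{2}] r3c1 has the single candidate 2 ⇒ r3c1=2.

Answer: 3 4 2 1 / 1 2 3 4 / 2 1 4 3 / 4 3 1 2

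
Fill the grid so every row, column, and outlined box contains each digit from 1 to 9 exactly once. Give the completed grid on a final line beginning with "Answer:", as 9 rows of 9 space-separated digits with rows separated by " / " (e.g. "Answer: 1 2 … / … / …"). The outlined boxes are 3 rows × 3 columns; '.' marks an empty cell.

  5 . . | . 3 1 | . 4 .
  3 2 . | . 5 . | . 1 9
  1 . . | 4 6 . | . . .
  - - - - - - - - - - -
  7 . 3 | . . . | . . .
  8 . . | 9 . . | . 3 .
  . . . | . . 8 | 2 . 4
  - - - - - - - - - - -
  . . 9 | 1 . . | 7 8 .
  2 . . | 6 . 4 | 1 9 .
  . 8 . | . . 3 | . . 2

Step 1. [r5c3∈{1,2,4,5,6}] in col 3, 2 fits only at r5c3, so r5c3=2.
Step 2. [r1c2∈{6,7,9}] across row 1, 9 lands solely at r1c2. So r1c2=9.
Step 3. [r3c2∈{7}] r3c2 has the single candidate 7 ⇒ r3c2=7.
Step 4. [r9c3∈{1,4,5,6,7}] 1 has one home in row 9: r9c3. So r9c3=1.
Step 5. [r6c8∈{5,6,7}] across col 8, 7 lands solely at r6c8, so r6c8=7.
Step 6. [r1c4∈{2,7,8}] r1c4 is the only open cell in row 1 admitting 2, so r1c4=2.
Step 7. [r4c4∈{5}] only 5 remains possible at r4c4 ⇒ r4c4=5.
Step 8. [r4c8∈{6}] nothing but 6 survives at r4c8, so r4c8=6.
Step 9. [r9c8∈{5}] r9c8's peers cover all but 5. So r9c8=5.
Step 10. [r3c3∈{8}] nothing but 8 survives at r3c3, so r3c3=8.
Step 11. [r1c3∈{6}] only 6 remains possible at r1c3. So r1c3=6.
Step 12. [r7c9∈{3,6}] col 9 places 6 nowhere but r7c9. So r7c9=6.
Step 13. [r6c3∈{5}] r6c3's peers cover all but 5 ⇒ r6c3=5.
Step 14. [r7c2∈{3,4,5}] row 7 places 3 nowhere but r7c2, so r7c2=3.
Step 15. [r1c7∈{8}] r1c7 is down to just 8, so r1c7=8.
Step 16. [r9c4∈{7}] r9c4 is down to just 7. So r9c4=7.
Step 17. [r6c5∈{1}] r6c5's peers cover all but 1, so r6c5=1.
Step 18. [r7c5∈{2}] only 2 remains possible at r7c5. So r7c5=2.
Step 19. [r3c7∈{3,5}] in col 7, 3 fits only at r3c7 ⇒ r3c7=3.
Step 20. [r4c5∈{4}] nothing but 4 survives at r4c5 ⇒ r4c5=4.
Step 21. [r9c1∈{4,6}] in row 9, 6 fits only at r9c1. So r9c1=6.
Step 22. [r4c2∈{1}] nothing but 1 survives at r4c2 ⇒ r4c2=1.
Step 23. [r5c6∈{6,7}] 6 has one home in col 6: r5c6 ⇒ r5c6=6.
Step 24. [r5c9∈{1,5}] across row 5, 1 lands solely at r5c9, so r5c9=1.
Step 25. [r6c2∈{6}] only 6 remains possible at r6c2 ⇒ r6c2=6.
Step 26. [r2c4∈{8}] r2c4 has the single candidate 8. So r2c4=8.
Step 27. [r2c7∈{6}] r2c7 has the single candidate 6. So r2c7=6.
Step 28. [r4c9∈{8}] r4c9's peers cover all but 8 ⇒ r4c9=8.
Step 29. [r9c5∈{9}] only 9 remains possible at r9c5, so r9c5=9.
Step 30. [r1c9∈{7}] r1c9 is down to just 7. So r1c9=7.
Step 31. [r8c2∈{5}] r8c2 has the single candidate 5. So r8c2=5.
Step 32. [r6c1∈{9}] nothing but 9 survives at r6c1 ⇒ r6c1=9.
Step 33. [r7c6∈{5}] only 5 remains possible at r7c6, so r7c6=5.
Step 34. [r9c7∈{4}] nothing but 4 survives at r9c7 ⇒ r9c7=4.
Step 35. [r2c3∈{4}] r2c3 has the single candidate 4 ⇒ r2c3=4.
Step 36. [r3c9∈{5}] nothing but 5 survives at r3c9. So r3c9=5.
Step 37. [r5c5∈{7}] r5c5's peers cover all but 7 ⇒ r5c5=7.
Step 38. [r5c2∈{4}] nothing but 4 survives at r5c2. So r5c2=4.
Step 39. [r3c8∈{2}] only 2 remains possible at r3c8, so r3c8=2.
Step 40. [r6c4∈{3}] r6c4 has the single candidate 3, so r6c4=3.
Step 41. [r8c5∈{8}] nothing but 8 survives at r8c5 ⇒ r8c5=8.
Step 42. [r7c1∈{4}] r7c1 is down to just 4 ⇒ r7c1=4.
Step 43. [r2c6∈{7}] r2c6 has the single candidate 7 ⇒ r2c6=7.
Step 44. [r4c6∈{2}] only 2 remains possible at r4c6, so r4c6=2.
Step 45. [r8c3∈{7}] only 7 remains possible at r8c3, so r8c3=7.
Step 46. [r5c7∈{5}] r5c7 has the single candidate 5, so r5c7=5.
Step 47. [r8c9∈{3}] r8c9's peers cover all but 3. So r8c9=3.
Step 48. [r4c7∈{9}] nothing but 9 survives at r4c7. So r4c7=9.
Step 49. [r3c6∈{9}] r3c6 is down to just 9, so r3c6=9.

Answer: 5 9 6 2 3 1 8 4 7 / 3 2 4 8 5 7 6 1 9 / 1 7 8 4 6 9 3 2 5 / 7 1 3 5 4 2 9 6 8 / 8 4 2 9 7 6 5 3 1 / 9 6 5 3 1 8 2 7 4 / 4 3 9 1 2 5 7 8 6 / 2 5 7 6 8 4 1 9 3 / 6 8 1 7 9 3 4 5 2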